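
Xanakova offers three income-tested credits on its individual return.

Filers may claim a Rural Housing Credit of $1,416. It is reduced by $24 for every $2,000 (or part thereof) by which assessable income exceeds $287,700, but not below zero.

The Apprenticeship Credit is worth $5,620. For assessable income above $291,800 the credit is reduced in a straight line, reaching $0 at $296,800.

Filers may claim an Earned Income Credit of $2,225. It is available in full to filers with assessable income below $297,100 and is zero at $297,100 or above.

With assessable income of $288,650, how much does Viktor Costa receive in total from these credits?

$9,237

Rural Housing Credit: income exceeds $287,700 by $950, which is 1 full-or-partial $2,000 increment; reduction = 1 × $24 = $24, leaving $1,392.
Apprenticeship Credit: $288,650 is at or below the $291,800 threshold, so the full $5,620 applies.
Earned Income Credit: $288,650 is below the $297,100 cutoff, so the full $2,225 applies.
Total: $1,392 + $5,620 + $2,225 = $9,237.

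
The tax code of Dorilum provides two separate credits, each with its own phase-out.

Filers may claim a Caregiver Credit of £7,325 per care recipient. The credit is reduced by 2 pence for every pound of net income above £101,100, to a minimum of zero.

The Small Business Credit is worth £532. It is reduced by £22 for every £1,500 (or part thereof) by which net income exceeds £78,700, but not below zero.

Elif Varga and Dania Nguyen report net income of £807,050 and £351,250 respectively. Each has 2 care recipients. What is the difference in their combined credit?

Elif (£807,050): Caregiver Credit: base = 2 × £7,325 = £14,650. 2% of the £705,950 excess over £101,100 is £14,119; credit = £14,650 − £14,119 = £531. Small Business Credit: income exceeds £78,700 by £728,350 → 486 increments × £22 = £10,692 ≥ base, so the credit is £0. total £531 + £0 = £531
Dania (£351,250): Caregiver Credit: base = 2 × £7,325 = £14,650. 2% of the £250,150 excess over £101,100 is £5,003; credit = £14,650 − £5,003 = £9,647. Small Business Credit: income exceeds £78,700 by £272,550 → 182 increments × £22 = £4,004 ≥ base, so the credit is £0. total £9,647 + £0 = £9,647
Difference: |£531 − £9,647| = £9,116.

£9,116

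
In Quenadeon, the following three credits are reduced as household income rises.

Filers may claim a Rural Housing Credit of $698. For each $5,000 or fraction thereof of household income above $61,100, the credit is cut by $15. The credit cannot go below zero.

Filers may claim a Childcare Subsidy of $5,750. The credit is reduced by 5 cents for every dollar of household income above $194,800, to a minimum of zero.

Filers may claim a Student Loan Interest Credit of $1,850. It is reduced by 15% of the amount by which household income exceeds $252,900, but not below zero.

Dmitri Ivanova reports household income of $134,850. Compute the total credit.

Rural Housing Credit: income exceeds $61,100 by $73,750, which is 15 full-or-partial $5,000 increments; reduction = 15 × $15 = $225, leaving $473.
Childcare Subsidy: $134,850 is at or below the $194,800 threshold, so the full $5,750 applies.
Student Loan Interest Credit: $134,850 is at or below the $252,900 threshold, so the full $1,850 applies.
Total: $473 + $5,750 + $1,850 = $8,073.

$8,073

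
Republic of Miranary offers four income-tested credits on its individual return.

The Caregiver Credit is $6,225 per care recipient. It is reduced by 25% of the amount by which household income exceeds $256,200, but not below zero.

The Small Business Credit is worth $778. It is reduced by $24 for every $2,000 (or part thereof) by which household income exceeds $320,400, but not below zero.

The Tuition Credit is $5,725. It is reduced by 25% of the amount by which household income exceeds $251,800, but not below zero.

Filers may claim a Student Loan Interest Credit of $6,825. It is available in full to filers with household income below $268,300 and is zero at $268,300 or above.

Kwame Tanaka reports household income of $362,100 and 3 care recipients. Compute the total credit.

Caregiver Credit: base = 3 × $6,225 = $18,675. 25% of the $105,900 excess over $256,200 is $26,475 ≥ base, so the credit is $0.
Small Business Credit: income exceeds $320,400 by $41,700, which is 21 full-or-partial $2,000 increments; reduction = 21 × $24 = $504, leaving $274.
Tuition Credit: 25% of the $110,300 excess over $251,800 is $27,575 ≥ base, so the credit is $0.
Student Loan Interest Credit: $362,100 meets or exceeds the $268,300 cutoff, so the credit is $0.
Total: $0 + $274 + $0 + $0 = $274.

$274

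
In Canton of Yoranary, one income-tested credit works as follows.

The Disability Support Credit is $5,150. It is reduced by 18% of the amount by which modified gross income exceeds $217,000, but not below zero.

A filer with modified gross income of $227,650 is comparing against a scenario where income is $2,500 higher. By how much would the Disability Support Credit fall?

$450

At $227,650 — 18% of the $10,650 excess over $217,000 is $1,917; credit = $5,150 − $1,917 = $3,233.
At $230,150 — 18% of the $13,150 excess over $217,000 is $2,367; credit = $5,150 − $2,367 = $2,783.
Lost: $3,233 − $2,783 = $450.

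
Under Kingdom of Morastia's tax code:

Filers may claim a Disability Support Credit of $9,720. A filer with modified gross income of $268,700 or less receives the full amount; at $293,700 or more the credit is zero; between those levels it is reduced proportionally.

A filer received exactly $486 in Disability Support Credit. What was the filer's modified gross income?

$486 is 486/9,720 of the full $9,720, so 9,234/9,720 of the $25,000 range has been used: income = $268,700 + $25,000 × 9,234/9,720 = $292,450.

$292,450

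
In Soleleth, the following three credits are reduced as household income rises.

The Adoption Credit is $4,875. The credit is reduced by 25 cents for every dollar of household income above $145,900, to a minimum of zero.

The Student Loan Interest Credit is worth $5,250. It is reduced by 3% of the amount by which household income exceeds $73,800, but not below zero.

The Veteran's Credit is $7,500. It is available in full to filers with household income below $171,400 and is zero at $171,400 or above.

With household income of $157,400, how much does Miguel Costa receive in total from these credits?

Adoption Credit: 25% of the $11,500 excess over $145,900 is $2,875; credit = $4,875 − $2,875 = $2,000.
Student Loan Interest Credit: 3% of the $83,600 excess over $73,800 is $2,508; credit = $5,250 − $2,508 = $2,742.
Veteran's Credit: $157,400 is below the $171,400 cutoff, so the full $7,500 applies.
Total: $2,000 + $2,742 + $7,500 = $12,242.

$12,242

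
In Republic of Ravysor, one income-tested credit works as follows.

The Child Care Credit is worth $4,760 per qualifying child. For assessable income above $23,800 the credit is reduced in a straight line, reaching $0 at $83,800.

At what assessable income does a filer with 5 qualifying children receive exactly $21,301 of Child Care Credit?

Full credit = 5 × $4,760 = $23,800.
$21,301 is 21,301/23,800 of the full $23,800, so 2,499/23,800 of the $60,000 range has been used: income = $23,800 + $60,000 × 2,499/23,800 = $30,100.

$30,100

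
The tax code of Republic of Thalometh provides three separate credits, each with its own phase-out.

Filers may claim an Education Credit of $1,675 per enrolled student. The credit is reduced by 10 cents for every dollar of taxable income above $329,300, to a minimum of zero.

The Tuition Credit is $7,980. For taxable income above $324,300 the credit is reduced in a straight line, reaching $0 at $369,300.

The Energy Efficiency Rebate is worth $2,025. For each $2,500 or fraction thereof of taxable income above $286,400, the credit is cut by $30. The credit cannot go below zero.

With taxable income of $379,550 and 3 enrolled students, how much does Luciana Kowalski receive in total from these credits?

Education Credit: base = 3 × $1,675 = $5,025. 10% of the $50,250 excess over $329,300 is $5,025 ≥ base, so the credit is $0.
Tuition Credit: $379,550 is at or above $369,300, so the credit is $0.
Energy Efficiency Rebate: income exceeds $286,400 by $93,150, which is 38 full-or-partial $2,500 increments; reduction = 38 × $30 = $1,140, leaving $885.
Total: $0 + $0 + $885 = $885.

$885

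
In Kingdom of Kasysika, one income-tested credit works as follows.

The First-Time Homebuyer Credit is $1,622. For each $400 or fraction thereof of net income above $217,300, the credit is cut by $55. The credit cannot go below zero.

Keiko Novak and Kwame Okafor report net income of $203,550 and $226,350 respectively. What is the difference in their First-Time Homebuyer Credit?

$1,265

Keiko ($203,550): First-Time Homebuyer Credit: $203,550 is at or below the $217,300 threshold, so the full $1,622 applies.
Kwame ($226,350): First-Time Homebuyer Credit: income exceeds $217,300 by $9,050, which is 23 full-or-partial $400 increments; reduction = 23 × $55 = $1,265, leaving $357.
Difference: |$1,622 − $357| = $1,265.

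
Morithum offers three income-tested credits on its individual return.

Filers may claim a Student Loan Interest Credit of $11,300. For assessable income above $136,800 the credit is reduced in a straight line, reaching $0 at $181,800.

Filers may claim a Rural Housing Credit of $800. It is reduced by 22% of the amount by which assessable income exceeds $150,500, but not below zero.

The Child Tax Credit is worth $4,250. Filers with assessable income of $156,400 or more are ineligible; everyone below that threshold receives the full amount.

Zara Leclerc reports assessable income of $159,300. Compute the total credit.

Student Loan Interest Credit: $159,300 is $22,500 into a $45,000 phase-out range, leaving 22,500/45,000 of the credit: $11,300 × 22,500/45,000 = $5,650.
Rural Housing Credit: 22% of the $8,800 excess over $150,500 is $1,936 ≥ base, so the credit is $0.
Child Tax Credit: $159,300 meets or exceeds the $156,400 cutoff, so the credit is $0.
Total: $5,650 + $0 + $0 = $5,650.

$5,650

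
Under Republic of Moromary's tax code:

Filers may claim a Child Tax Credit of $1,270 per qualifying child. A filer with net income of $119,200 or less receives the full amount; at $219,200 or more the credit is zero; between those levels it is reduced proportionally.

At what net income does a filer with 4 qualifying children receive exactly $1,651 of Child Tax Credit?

$186,700

Full credit = 4 × $1,270 = $5,080.
$1,651 is 1,651/5,080 of the full $5,080, so 3,429/5,080 of the $100,000 range has been used: income = $119,200 + $100,000 × 3,429/5,080 = $186,700.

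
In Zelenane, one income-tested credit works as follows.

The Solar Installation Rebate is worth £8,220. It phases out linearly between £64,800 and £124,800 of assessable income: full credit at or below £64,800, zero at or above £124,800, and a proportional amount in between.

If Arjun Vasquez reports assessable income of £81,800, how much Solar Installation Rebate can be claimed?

Solar Installation Rebate: £81,800 is £17,000 into a £60,000 phase-out range, leaving 43,000/60,000 of the credit: £8,220 × 43,000/60,000 = £5,891.

£5,891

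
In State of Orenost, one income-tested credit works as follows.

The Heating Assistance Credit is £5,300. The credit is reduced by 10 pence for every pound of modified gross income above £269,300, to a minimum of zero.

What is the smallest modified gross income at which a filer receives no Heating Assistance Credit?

£322,300

The credit falls by 10% of each pound above £269,300, so it reaches zero when the excess is £5,300 / 10% = £53,000: income = £269,300 + £53,000 = £322,300.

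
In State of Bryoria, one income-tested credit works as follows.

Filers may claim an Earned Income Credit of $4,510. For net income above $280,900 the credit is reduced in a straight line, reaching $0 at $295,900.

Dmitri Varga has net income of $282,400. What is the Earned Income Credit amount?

$4,059

Earned Income Credit: $282,400 is $1,500 into a $15,000 phase-out range, leaving 13,500/15,000 of the credit: $4,510 × 13,500/15,000 = $4,059.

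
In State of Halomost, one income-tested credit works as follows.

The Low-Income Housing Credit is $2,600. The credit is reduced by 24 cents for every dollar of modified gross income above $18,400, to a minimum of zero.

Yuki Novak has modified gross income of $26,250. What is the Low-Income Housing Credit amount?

$716

Low-Income Housing Credit: 24% of the $7,850 excess over $18,400 is $1,884; credit = $2,600 − $1,884 = $716.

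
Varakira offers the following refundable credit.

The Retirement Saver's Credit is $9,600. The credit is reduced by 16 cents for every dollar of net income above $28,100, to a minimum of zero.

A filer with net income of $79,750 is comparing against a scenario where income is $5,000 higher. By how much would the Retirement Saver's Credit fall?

At $79,750 — 16% of the $51,650 excess over $28,100 is $8,264; credit = $9,600 − $8,264 = $1,336.
At $84,750 — 16% of the $56,650 excess over $28,100 is $9,064; credit = $9,600 − $9,064 = $536.
Lost: $1,336 − $536 = $800.

$800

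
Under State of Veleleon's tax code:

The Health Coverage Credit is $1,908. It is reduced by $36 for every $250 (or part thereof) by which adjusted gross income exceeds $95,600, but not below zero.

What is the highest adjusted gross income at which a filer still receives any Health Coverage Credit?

After 52 increments the reduction is 52 × $36 = $1,872, leaving $36; one more increment wipes it out. Increment 52 ends at excess 52 × $250 = $13,000, so the highest qualifying income is $95,600 + $13,000 = $108,600.

$108,600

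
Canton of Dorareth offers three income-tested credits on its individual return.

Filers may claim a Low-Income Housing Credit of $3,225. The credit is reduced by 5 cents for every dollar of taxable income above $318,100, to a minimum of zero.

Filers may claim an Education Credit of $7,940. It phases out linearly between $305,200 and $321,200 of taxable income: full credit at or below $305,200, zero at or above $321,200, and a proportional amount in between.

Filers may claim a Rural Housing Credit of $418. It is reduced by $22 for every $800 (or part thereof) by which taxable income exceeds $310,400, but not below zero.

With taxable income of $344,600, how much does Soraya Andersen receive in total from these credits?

$1,900

Low-Income Housing Credit: 5% of the $26,500 excess over $318,100 is $1,325; credit = $3,225 − $1,325 = $1,900.
Education Credit: $344,600 is at or above $321,200, so the credit is $0.
Rural Housing Credit: income exceeds $310,400 by $34,200 → 43 increments × $22 = $946 ≥ base, so the credit is $0.
Total: $1,900 + $0 + $0 = $1,900.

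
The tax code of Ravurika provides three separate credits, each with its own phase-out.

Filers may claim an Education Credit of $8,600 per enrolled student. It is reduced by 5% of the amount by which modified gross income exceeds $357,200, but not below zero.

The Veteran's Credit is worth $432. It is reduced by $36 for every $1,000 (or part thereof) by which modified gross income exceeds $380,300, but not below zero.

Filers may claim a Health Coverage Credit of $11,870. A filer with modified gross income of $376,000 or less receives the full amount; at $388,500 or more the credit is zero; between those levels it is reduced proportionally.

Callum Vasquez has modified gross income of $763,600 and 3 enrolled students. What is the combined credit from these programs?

$5,480

Education Credit: base = 3 × $8,600 = $25,800. 5% of the $406,400 excess over $357,200 is $20,320; credit = $25,800 − $20,320 = $5,480.
Veteran's Credit: income exceeds $380,300 by $383,300 → 384 increments × $36 = $13,824 ≥ base, so the credit is $0.
Health Coverage Credit: $763,600 is at or above $388,500, so the credit is $0.
Total: $5,480 + $0 + $0 = $5,480.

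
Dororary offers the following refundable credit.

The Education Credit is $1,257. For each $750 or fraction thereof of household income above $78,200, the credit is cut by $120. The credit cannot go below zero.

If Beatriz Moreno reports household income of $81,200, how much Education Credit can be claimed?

Education Credit: income exceeds $78,200 by $3,000, which is 4 full-or-partial $750 increments; reduction = 4 × $120 = $480, leaving $777.

$777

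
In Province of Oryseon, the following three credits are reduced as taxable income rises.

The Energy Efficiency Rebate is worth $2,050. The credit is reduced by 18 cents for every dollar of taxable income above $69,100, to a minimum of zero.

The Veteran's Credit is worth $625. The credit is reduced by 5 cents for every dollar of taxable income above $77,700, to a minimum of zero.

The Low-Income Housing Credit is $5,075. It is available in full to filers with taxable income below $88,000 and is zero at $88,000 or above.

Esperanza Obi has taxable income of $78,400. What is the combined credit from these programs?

Energy Efficiency Rebate: 18% of the $9,300 excess over $69,100 is $1,674; credit = $2,050 − $1,674 = $376.
Veteran's Credit: 5% of the $700 excess over $77,700 is $35; credit = $625 − $35 = $590.
Low-Income Housing Credit: $78,400 is below the $88,000 cutoff, so the full $5,075 applies.
Total: $376 + $590 + $5,075 = $6,041.

$6,041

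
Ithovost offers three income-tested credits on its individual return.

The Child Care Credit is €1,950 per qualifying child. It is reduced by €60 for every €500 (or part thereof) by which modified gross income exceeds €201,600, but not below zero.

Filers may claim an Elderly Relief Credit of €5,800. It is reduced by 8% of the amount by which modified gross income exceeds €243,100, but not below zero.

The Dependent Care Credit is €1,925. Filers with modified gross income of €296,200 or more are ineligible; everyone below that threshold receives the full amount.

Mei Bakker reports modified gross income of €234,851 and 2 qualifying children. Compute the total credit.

€7,725

Child Care Credit: base = 2 × €1,950 = €3,900. income exceeds €201,600 by €33,251 → 67 increments × €60 = €4,020 ≥ base, so the credit is €0.
Elderly Relief Credit: €234,851 is at or below the €243,100 threshold, so the full €5,800 applies.
Dependent Care Credit: €234,851 is below the €296,200 cutoff, so the full €1,925 applies.
Total: €0 + €5,800 + €1,925 = €7,725.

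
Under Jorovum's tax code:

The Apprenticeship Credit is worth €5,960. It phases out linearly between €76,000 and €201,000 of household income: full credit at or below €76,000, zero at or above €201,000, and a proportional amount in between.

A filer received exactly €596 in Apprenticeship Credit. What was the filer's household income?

€596 is 596/5,960 of the full €5,960, so 5,364/5,960 of the €125,000 range has been used: income = €76,000 + €125,000 × 5,364/5,960 = €188,500.

€188,500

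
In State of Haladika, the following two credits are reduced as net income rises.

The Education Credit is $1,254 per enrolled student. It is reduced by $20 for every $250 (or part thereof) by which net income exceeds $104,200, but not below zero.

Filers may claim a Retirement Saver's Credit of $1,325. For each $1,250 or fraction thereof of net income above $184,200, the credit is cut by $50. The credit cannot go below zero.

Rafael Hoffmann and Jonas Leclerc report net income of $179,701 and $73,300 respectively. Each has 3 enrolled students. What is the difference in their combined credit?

Rafael ($179,701): Education Credit: base = 3 × $1,254 = $3,762. income exceeds $104,200 by $75,501 → 303 increments × $20 = $6,060 ≥ base, so the credit is $0. Retirement Saver's Credit: $179,701 is at or below the $184,200 threshold, so the full $1,325 applies. total $0 + $1,325 = $1,325
Jonas ($73,300): Education Credit: base = 3 × $1,254 = $3,762. $73,300 is at or below the $104,200 threshold, so the full $3,762 applies. Retirement Saver's Credit: $73,300 is at or below the $184,200 threshold, so the full $1,325 applies. total $3,762 + $1,325 = $5,087
Difference: |$1,325 − $5,087| = $3,762.

$3,762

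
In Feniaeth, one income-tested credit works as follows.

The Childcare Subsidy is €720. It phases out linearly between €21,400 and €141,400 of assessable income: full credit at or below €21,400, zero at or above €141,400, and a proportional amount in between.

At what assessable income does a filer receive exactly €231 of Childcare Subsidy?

€102,900

€231 is 231/720 of the full €720, so 489/720 of the €120,000 range has been used: income = €21,400 + €120,000 × 489/720 = €102,900.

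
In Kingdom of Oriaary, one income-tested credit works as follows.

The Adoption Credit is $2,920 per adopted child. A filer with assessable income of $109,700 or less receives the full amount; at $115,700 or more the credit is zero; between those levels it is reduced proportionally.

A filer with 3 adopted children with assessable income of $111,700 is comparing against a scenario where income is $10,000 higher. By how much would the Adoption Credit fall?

At $111,700 — base = 3 × $2,920 = $8,760. $111,700 is $2,000 into a $6,000 phase-out range, leaving 4,000/6,000 of the credit: $8,760 × 4,000/6,000 = $5,840.
At $121,700 — base = 3 × $2,920 = $8,760. $121,700 is at or above $115,700, so the credit is $0.
Lost: $5,840 − $0 = $5,840.

$5,840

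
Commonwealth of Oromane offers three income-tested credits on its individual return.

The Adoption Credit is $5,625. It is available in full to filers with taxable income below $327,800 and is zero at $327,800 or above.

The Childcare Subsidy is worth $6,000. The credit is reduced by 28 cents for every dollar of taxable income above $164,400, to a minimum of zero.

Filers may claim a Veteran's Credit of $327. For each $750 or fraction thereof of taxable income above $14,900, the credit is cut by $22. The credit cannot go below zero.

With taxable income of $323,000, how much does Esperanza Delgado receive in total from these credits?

Adoption Credit: $323,000 is below the $327,800 cutoff, so the full $5,625 applies.
Childcare Subsidy: 28% of the $158,600 excess over $164,400 is $44,408 ≥ base, so the credit is $0.
Veteran's Credit: income exceeds $14,900 by $308,100 → 411 increments × $22 = $9,042 ≥ base, so the credit is $0.
Total: $5,625 + $0 + $0 = $5,625.

$5,625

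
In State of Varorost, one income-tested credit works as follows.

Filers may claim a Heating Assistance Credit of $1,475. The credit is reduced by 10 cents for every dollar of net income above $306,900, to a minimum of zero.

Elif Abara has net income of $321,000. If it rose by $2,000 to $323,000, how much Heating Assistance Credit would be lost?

$65

At $321,000 — 10% of the $14,100 excess over $306,900 is $1,410; credit = $1,475 − $1,410 = $65.
At $323,000 — 10% of the $16,100 excess over $306,900 is $1,610 ≥ base, so the credit is $0.
Lost: $65 − $0 = $65.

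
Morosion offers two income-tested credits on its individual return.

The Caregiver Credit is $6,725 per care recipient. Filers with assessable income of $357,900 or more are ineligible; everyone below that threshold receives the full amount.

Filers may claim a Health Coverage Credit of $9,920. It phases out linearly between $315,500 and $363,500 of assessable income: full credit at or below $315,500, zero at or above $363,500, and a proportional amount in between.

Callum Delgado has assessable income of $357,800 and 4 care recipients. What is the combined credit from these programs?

$28,078

Caregiver Credit: base = 4 × $6,725 = $26,900. $357,800 is below the $357,900 cutoff, so the full $26,900 applies.
Health Coverage Credit: $357,800 is $42,300 into a $48,000 phase-out range, leaving 5,700/48,000 of the credit: $9,920 × 5,700/48,000 = $1,178.
Total: $26,900 + $1,178 = $28,078.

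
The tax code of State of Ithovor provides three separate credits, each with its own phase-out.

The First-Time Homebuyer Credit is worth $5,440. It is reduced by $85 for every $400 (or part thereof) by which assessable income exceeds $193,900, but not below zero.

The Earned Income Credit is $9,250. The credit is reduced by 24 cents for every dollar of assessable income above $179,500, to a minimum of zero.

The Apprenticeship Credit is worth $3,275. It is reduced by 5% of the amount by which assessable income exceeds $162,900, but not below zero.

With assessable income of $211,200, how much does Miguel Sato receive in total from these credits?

First-Time Homebuyer Credit: income exceeds $193,900 by $17,300, which is 44 full-or-partial $400 increments; reduction = 44 × $85 = $3,740, leaving $1,700.
Earned Income Credit: 24% of the $31,700 excess over $179,500 is $7,608; credit = $9,250 − $7,608 = $1,642.
Apprenticeship Credit: 5% of the $48,300 excess over $162,900 is $2,415; credit = $3,275 − $2,415 = $860.
Total: $1,700 + $1,642 + $860 = $4,202.

$4,202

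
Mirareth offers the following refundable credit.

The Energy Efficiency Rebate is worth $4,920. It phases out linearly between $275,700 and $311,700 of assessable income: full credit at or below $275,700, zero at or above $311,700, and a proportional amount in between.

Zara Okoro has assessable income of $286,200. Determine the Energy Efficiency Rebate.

$3,485

Energy Efficiency Rebate: $286,200 is $10,500 into a $36,000 phase-out range, leaving 25,500/36,000 of the credit: $4,920 × 25,500/36,000 = $3,485.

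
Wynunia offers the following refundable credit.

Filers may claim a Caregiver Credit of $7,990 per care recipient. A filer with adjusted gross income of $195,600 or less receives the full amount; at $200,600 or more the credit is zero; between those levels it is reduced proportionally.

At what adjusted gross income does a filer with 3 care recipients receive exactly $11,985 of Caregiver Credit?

Full credit = 3 × $7,990 = $23,970.
$11,985 is 11,985/23,970 of the full $23,970, so 11,985/23,970 of the $5,000 range has been used: income = $195,600 + $5,000 × 11,985/23,970 = $198,100.

$198,100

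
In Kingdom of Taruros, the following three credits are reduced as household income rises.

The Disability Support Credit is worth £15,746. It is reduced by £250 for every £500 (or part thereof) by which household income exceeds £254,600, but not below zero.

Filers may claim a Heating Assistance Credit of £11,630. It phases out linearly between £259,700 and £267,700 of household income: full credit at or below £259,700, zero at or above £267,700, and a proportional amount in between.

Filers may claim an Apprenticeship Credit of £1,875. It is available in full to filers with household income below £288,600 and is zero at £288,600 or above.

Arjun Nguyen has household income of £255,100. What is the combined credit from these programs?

£29,001

Disability Support Credit: income exceeds £254,600 by £500, which is 1 full-or-partial £500 increment; reduction = 1 × £250 = £250, leaving £15,496.
Heating Assistance Credit: £255,100 is at or below the £259,700 threshold, so the full £11,630 applies.
Apprenticeship Credit: £255,100 is below the £288,600 cutoff, so the full £1,875 applies.
Total: £15,496 + £11,630 + £1,875 = £29,001.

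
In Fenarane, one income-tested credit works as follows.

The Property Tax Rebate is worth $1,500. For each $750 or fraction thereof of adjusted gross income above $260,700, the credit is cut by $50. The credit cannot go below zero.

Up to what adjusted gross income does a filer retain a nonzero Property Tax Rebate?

After 29 increments the reduction is 29 × $50 = $1,450, leaving $50; one more increment wipes it out. Increment 29 ends at excess 29 × $750 = $21,750, so the highest qualifying income is $260,700 + $21,750 = $282,450.

$282,450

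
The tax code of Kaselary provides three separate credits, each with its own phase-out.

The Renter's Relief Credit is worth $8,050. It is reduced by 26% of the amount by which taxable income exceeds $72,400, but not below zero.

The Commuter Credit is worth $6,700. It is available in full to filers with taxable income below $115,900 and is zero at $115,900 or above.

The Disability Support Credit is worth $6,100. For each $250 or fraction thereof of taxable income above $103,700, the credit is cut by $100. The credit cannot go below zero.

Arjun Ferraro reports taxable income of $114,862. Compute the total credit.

Renter's Relief Credit: 26% of the $42,462 excess over $72,400 is $11,040.12 ≥ base, so the credit is $0.
Commuter Credit: $114,862 is below the $115,900 cutoff, so the full $6,700 applies.
Disability Support Credit: income exceeds $103,700 by $11,162, which is 45 full-or-partial $250 increments; reduction = 45 × $100 = $4,500, leaving $1,600.
Total: $0 + $6,700 + $1,600 = $8,300.

$8,300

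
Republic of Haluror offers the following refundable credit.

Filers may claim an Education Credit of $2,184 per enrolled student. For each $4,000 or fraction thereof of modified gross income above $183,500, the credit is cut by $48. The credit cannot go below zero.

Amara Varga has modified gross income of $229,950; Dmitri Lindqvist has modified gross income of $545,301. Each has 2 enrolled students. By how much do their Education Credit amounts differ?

$3,792

Amara ($229,950): Education Credit: base = 2 × $2,184 = $4,368. income exceeds $183,500 by $46,450, which is 12 full-or-partial $4,000 increments; reduction = 12 × $48 = $576, leaving $3,792.
Dmitri ($545,301): Education Credit: base = 2 × $2,184 = $4,368. income exceeds $183,500 by $361,801 → 91 increments × $48 = $4,368 ≥ base, so the credit is $0.
Difference: |$3,792 − $0| = $3,792.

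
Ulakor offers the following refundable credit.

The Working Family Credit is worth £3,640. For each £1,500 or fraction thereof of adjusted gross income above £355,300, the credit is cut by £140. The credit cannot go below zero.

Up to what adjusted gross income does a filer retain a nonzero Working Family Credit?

£392,800

After 25 increments the reduction is 25 × £140 = £3,500, leaving £140; one more increment wipes it out. Increment 25 ends at excess 25 × £1,500 = £37,500, so the highest qualifying income is £355,300 + £37,500 = £392,800.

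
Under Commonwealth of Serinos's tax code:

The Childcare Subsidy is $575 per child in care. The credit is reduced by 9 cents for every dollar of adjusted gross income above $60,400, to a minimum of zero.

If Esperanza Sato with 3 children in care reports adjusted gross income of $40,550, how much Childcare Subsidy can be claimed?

$1,725

Childcare Subsidy: base = 3 × $575 = $1,725. $40,550 is at or below the $60,400 threshold, so the full $1,725 applies.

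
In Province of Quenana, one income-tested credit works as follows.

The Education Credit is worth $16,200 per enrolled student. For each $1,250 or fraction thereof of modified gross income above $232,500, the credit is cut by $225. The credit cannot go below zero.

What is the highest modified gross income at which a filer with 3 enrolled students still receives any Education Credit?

Full credit = 3 × $16,200 = $48,600.
After 215 increments the reduction is 215 × $225 = $48,375, leaving $225; one more increment wipes it out. Increment 215 ends at excess 215 × $1,250 = $268,750, so the highest qualifying income is $232,500 + $268,750 = $501,250.

$501,250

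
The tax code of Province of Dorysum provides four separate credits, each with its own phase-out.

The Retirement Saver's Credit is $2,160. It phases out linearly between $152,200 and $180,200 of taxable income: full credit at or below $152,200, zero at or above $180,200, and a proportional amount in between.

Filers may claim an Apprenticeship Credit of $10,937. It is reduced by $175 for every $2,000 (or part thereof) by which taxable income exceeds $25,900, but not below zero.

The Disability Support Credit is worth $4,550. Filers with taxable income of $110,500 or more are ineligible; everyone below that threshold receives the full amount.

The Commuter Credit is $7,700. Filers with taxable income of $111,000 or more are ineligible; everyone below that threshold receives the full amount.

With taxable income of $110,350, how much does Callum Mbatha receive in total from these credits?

Retirement Saver's Credit: $110,350 is at or below the $152,200 threshold, so the full $2,160 applies.
Apprenticeship Credit: income exceeds $25,900 by $84,450, which is 43 full-or-partial $2,000 increments; reduction = 43 × $175 = $7,525, leaving $3,412.
Disability Support Credit: $110,350 is below the $110,500 cutoff, so the full $4,550 applies.
Commuter Credit: $110,350 is below the $111,000 cutoff, so the full $7,700 applies.
Total: $2,160 + $3,412 + $4,550 + $7,700 = $17,822.

$17,822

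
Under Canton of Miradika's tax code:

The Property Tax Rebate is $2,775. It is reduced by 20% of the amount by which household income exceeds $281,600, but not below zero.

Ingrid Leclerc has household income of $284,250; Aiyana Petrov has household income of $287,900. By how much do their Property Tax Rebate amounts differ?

Ingrid ($284,250): Property Tax Rebate: 20% of the $2,650 excess over $281,600 is $530; credit = $2,775 − $530 = $2,245.
Aiyana ($287,900): Property Tax Rebate: 20% of the $6,300 excess over $281,600 is $1,260; credit = $2,775 − $1,260 = $1,515.
Difference: |$2,245 − $1,515| = $730.

$730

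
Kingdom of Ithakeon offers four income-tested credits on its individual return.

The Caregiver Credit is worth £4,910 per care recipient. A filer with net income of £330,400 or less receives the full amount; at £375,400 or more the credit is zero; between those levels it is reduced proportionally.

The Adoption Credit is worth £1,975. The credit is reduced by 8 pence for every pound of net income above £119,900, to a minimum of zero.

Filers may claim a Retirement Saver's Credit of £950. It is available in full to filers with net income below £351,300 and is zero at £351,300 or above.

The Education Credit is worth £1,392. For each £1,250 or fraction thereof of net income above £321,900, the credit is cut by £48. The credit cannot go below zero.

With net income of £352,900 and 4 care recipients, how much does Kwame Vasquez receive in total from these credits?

Caregiver Credit: base = 4 × £4,910 = £19,640. £352,900 is £22,500 into a £45,000 phase-out range, leaving 22,500/45,000 of the credit: £19,640 × 22,500/45,000 = £9,820.
Adoption Credit: 8% of the £233,000 excess over £119,900 is £18,640 ≥ base, so the credit is £0.
Retirement Saver's Credit: £352,900 meets or exceeds the £351,300 cutoff, so the credit is £0.
Education Credit: income exceeds £321,900 by £31,000, which is 25 full-or-partial £1,250 increments; reduction = 25 × £48 = £1,200, leaving £192.
Total: £9,820 + £0 + £0 + £192 = £10,012.

£10,012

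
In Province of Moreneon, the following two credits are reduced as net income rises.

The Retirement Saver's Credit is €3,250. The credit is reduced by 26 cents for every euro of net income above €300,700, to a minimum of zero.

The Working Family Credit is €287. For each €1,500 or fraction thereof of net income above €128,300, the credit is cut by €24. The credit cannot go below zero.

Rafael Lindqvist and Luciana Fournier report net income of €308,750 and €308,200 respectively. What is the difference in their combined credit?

€143

Rafael (€308,750): Retirement Saver's Credit: 26% of the €8,050 excess over €300,700 is €2,093; credit = €3,250 − €2,093 = €1,157. Working Family Credit: income exceeds €128,300 by €180,450 → 121 increments × €24 = €2,904 ≥ base, so the credit is €0. total €1,157 + €0 = €1,157
Luciana (€308,200): Retirement Saver's Credit: 26% of the €7,500 excess over €300,700 is €1,950; credit = €3,250 − €1,950 = €1,300. Working Family Credit: income exceeds €128,300 by €179,900 → 120 increments × €24 = €2,880 ≥ base, so the credit is €0. total €1,300 + €0 = €1,300
Difference: |€1,157 − €1,300| = €143.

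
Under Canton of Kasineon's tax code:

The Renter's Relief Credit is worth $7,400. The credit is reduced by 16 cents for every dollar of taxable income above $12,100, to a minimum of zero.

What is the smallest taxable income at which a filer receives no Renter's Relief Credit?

The credit falls by 16% of each dollar above $12,100, so it reaches zero when the excess is $7,400 / 16% = $46,250: income = $12,100 + $46,250 = $58,350.

$58,350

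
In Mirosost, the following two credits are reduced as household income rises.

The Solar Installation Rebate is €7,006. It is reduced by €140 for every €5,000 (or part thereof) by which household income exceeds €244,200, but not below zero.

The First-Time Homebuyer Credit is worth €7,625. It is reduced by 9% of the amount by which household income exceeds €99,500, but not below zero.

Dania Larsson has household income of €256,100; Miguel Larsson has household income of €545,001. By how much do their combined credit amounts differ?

Dania (€256,100): Solar Installation Rebate: income exceeds €244,200 by €11,900, which is 3 full-or-partial €5,000 increments; reduction = 3 × €140 = €420, leaving €6,586. First-Time Homebuyer Credit: 9% of the €156,600 excess over €99,500 is €14,094 ≥ base, so the credit is €0. total €6,586 + €0 = €6,586
Miguel (€545,001): Solar Installation Rebate: income exceeds €244,200 by €300,801 → 61 increments × €140 = €8,540 ≥ base, so the credit is €0. First-Time Homebuyer Credit: 9% of the €445,501 excess over €99,500 is €40,095.09 ≥ base, so the credit is €0. total €0 + €0 = €0
Difference: |€6,586 − €0| = €6,586.

€6,586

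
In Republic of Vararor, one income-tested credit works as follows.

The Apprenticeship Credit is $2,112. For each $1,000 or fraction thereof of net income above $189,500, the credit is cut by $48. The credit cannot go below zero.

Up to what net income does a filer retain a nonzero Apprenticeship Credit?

$232,500

After 43 increments the reduction is 43 × $48 = $2,064, leaving $48; one more increment wipes it out. Increment 43 ends at excess 43 × $1,000 = $43,000, so the highest qualifying income is $189,500 + $43,000 = $232,500.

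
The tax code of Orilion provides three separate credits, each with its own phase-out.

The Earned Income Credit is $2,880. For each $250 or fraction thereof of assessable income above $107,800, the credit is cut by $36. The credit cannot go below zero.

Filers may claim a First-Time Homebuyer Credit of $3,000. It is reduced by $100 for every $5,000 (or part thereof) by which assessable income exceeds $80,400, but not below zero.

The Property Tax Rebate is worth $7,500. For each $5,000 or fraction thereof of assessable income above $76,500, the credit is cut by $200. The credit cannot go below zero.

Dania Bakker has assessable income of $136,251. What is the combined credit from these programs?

Earned Income Credit: income exceeds $107,800 by $28,451 → 114 increments × $36 = $4,104 ≥ base, so the credit is $0.
First-Time Homebuyer Credit: income exceeds $80,400 by $55,851, which is 12 full-or-partial $5,000 increments; reduction = 12 × $100 = $1,200, leaving $1,800.
Property Tax Rebate: income exceeds $76,500 by $59,751, which is 12 full-or-partial $5,000 increments; reduction = 12 × $200 = $2,400, leaving $5,100.
Total: $0 + $1,800 + $5,100 = $6,900.

$6,900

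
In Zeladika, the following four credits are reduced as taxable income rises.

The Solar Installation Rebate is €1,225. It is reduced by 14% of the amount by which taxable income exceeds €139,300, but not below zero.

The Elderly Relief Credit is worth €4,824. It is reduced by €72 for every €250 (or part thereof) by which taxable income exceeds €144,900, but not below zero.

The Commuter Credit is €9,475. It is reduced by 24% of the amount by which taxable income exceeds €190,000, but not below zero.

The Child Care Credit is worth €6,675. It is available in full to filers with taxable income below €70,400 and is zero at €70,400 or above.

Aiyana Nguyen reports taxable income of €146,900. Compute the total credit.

€13,884

Solar Installation Rebate: 14% of the €7,600 excess over €139,300 is €1,064; credit = €1,225 − €1,064 = €161.
Elderly Relief Credit: income exceeds €144,900 by €2,000, which is 8 full-or-partial €250 increments; reduction = 8 × €72 = €576, leaving €4,248.
Commuter Credit: €146,900 is at or below the €190,000 threshold, so the full €9,475 applies.
Child Care Credit: €146,900 meets or exceeds the €70,400 cutoff, so the credit is €0.
Total: €161 + €4,248 + €9,475 + €0 = €13,884.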